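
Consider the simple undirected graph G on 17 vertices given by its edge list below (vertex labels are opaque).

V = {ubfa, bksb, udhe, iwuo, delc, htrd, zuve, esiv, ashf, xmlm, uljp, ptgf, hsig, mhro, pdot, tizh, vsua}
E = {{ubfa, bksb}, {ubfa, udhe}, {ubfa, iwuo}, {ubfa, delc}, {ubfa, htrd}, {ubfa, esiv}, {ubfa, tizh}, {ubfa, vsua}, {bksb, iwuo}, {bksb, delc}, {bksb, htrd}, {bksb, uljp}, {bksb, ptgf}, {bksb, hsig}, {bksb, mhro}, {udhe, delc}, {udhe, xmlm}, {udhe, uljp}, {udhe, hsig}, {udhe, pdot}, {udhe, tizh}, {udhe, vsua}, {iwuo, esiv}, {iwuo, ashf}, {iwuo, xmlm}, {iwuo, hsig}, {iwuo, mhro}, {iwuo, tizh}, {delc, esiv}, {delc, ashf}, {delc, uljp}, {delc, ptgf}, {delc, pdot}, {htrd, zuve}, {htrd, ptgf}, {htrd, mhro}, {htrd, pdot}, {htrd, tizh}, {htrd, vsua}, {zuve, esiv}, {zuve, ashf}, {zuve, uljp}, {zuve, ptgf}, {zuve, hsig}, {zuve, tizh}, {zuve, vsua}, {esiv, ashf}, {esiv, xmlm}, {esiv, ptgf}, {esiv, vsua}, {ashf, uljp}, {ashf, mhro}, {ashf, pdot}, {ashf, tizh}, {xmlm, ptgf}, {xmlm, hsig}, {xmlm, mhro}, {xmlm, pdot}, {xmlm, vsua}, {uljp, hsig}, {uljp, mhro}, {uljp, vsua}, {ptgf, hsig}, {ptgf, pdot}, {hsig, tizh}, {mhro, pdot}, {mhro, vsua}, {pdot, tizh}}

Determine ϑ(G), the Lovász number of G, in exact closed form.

sqrt(17)

Vertex xmlm has 8 neighbors: udhe, iwuo, esiv, ptgf, hsig, mhro, pdot, vsua.
Vertex pdot has 8 neighbors: udhe, delc, htrd, ashf, xmlm, ptgf, mhro, tizh.
deg(delc) = 8; N(delc) = {ubfa, bksb, udhe, esiv, ashf, uljp, ptgf, pdot}.
deg(ubfa) = 8; N(ubfa) = {bksb, udhe, iwuo, delc, htrd, esiv, tizh, vsua}.
17-vertex 8-regular graph: strongly regular (17,8,3,4).
A has 3 distinct eigenvalues ≈ [8.0, 1.5616, -2.5616].
With N=17: ϑ(G) = 17·(-(-sqrt(17)/2 - 1/2))/(8−(-sqrt(17)/2 - 1/2)) = sqrt(17).
ϑ(G) ≈ 4.12310563.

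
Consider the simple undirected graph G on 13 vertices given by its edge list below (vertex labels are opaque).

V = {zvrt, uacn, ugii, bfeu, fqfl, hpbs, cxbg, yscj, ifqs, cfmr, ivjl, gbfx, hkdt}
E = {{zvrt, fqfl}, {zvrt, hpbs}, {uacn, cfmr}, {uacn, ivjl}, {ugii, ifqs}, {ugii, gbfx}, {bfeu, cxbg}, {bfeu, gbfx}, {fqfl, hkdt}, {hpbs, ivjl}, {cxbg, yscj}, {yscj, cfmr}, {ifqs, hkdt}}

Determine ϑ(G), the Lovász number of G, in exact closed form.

13*cos(pi/13)/(cos(pi/13) + 1)

N(fqfl) = {zvrt, hkdt}, |N(fqfl)| = 2.
deg(zvrt) = 2; N(zvrt) = {fqfl, hpbs}.
Vertex uacn has 2 neighbors: cfmr, ivjl.
N(cxbg) = {bfeu, yscj}, |N(cxbg)| = 2.
G on 13 vertices is 2-regular; this is C_{13}, the 13-cycle.
spec(A) ≈ [2.0, 1.77091, 1.13613, 0.24107, -0.70921, -1.49702, -1.94188] (distinct, 5 d.p.).
With N=13: ϑ(G) = 13·(-(-1)*2*cos(pi/13))/(2−(-2*cos(pi/13))) = 13*cos(pi/13)/(cos(pi/13) + 1).
ϑ(G) ≈ 6.40417.
Lovász sandwich 6 ≤ 13*cos(pi/13)/(cos(pi/13) + 1) ≤ 7: both strict.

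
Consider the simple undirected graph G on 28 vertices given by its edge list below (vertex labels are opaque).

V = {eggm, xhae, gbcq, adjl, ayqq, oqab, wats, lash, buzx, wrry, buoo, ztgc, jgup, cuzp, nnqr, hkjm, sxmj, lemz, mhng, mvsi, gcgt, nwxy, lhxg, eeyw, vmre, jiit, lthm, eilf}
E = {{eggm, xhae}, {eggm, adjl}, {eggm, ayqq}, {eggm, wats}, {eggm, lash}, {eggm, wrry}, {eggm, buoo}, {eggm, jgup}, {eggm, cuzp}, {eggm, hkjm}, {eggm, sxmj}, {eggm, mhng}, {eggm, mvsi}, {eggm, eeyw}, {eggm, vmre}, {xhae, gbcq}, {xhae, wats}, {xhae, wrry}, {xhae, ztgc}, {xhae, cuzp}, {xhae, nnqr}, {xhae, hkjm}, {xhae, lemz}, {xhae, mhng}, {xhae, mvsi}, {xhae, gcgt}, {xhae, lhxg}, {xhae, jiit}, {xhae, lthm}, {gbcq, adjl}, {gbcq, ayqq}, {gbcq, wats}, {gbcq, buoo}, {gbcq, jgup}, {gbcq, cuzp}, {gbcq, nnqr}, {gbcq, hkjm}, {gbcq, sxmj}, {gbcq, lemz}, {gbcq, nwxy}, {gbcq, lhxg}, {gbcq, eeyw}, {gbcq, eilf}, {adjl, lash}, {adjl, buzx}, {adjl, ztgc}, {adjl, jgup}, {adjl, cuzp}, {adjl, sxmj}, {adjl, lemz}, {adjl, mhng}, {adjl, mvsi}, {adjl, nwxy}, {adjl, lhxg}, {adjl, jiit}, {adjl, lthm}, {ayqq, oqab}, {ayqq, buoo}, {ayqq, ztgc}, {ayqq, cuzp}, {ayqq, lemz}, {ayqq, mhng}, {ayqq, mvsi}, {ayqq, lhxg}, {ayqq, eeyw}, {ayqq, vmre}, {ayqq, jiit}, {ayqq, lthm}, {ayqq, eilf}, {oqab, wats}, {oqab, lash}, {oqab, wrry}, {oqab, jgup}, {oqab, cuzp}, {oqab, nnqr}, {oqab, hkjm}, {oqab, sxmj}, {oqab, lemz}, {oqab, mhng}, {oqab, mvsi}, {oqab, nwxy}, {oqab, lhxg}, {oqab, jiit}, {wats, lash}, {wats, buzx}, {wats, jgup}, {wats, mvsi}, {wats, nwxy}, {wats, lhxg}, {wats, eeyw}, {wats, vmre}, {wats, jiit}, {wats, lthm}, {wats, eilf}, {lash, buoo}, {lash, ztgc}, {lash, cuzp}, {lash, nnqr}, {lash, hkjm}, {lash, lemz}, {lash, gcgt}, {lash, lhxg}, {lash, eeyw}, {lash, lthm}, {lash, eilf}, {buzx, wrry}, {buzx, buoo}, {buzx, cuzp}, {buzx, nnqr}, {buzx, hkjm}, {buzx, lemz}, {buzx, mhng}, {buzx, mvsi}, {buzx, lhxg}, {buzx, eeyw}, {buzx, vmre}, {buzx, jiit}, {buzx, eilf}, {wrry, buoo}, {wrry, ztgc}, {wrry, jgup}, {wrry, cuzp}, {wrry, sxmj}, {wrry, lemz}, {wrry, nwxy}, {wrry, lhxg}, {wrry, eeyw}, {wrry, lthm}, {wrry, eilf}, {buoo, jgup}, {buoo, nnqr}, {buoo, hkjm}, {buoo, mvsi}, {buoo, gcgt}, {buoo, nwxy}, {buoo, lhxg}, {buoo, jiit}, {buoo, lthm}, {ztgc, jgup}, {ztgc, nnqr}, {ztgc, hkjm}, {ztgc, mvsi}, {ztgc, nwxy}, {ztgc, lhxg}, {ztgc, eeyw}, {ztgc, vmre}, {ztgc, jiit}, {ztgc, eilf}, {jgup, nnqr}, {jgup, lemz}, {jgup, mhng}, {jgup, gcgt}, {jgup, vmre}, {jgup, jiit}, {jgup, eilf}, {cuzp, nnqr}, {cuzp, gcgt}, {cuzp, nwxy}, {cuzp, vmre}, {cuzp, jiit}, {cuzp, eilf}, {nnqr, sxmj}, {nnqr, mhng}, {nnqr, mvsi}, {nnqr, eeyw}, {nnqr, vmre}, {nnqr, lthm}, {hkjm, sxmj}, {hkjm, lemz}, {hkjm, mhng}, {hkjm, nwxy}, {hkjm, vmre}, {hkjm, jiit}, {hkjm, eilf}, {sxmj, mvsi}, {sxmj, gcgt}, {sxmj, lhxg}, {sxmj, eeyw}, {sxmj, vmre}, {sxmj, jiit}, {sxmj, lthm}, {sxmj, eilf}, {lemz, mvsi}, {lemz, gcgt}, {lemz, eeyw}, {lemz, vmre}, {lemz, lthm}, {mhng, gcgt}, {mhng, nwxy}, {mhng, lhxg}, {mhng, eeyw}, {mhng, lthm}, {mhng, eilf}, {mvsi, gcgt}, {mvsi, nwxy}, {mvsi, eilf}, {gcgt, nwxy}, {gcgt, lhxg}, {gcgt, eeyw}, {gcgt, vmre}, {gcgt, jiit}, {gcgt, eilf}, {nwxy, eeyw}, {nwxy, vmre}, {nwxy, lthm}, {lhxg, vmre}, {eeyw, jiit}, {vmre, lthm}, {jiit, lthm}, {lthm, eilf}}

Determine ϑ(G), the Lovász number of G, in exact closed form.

deg(nnqr) = 15; N(nnqr) = {xhae, gbcq, oqab, lash, buzx, buoo, ztgc, jgup, cuzp, sxmj, mhng, mvsi, eeyw, vmre, lthm}.
Vertex eilf has 15 neighbors: gbcq, ayqq, wats, lash, buzx, wrry, ztgc, jgup, cuzp, hkjm, sxmj, mhng, mvsi, gcgt, lthm.
deg(jiit) = 15; N(jiit) = {xhae, adjl, ayqq, oqab, wats, buzx, buoo, ztgc, jgup, cuzp, hkjm, sxmj, gcgt, eeyw, lthm}.
Vertex wats has 15 neighbors: eggm, xhae, gbcq, oqab, lash, buzx, jgup, mvsi, nwxy, lhxg, eeyw, vmre, jiit, lthm, eilf.
G on 28 vertices is 15-regular; Kneser-type, 2-subsets of [8].
Distinct eigenvalues (to 4 d.p.): [15.0, 1.0, -5.0].
λ_max=15, λ_min=-5; ϑ = −28·λ_min/(λ_max−λ_min) = 7.
≈ 7.0000000 (to 7 d.p.).

7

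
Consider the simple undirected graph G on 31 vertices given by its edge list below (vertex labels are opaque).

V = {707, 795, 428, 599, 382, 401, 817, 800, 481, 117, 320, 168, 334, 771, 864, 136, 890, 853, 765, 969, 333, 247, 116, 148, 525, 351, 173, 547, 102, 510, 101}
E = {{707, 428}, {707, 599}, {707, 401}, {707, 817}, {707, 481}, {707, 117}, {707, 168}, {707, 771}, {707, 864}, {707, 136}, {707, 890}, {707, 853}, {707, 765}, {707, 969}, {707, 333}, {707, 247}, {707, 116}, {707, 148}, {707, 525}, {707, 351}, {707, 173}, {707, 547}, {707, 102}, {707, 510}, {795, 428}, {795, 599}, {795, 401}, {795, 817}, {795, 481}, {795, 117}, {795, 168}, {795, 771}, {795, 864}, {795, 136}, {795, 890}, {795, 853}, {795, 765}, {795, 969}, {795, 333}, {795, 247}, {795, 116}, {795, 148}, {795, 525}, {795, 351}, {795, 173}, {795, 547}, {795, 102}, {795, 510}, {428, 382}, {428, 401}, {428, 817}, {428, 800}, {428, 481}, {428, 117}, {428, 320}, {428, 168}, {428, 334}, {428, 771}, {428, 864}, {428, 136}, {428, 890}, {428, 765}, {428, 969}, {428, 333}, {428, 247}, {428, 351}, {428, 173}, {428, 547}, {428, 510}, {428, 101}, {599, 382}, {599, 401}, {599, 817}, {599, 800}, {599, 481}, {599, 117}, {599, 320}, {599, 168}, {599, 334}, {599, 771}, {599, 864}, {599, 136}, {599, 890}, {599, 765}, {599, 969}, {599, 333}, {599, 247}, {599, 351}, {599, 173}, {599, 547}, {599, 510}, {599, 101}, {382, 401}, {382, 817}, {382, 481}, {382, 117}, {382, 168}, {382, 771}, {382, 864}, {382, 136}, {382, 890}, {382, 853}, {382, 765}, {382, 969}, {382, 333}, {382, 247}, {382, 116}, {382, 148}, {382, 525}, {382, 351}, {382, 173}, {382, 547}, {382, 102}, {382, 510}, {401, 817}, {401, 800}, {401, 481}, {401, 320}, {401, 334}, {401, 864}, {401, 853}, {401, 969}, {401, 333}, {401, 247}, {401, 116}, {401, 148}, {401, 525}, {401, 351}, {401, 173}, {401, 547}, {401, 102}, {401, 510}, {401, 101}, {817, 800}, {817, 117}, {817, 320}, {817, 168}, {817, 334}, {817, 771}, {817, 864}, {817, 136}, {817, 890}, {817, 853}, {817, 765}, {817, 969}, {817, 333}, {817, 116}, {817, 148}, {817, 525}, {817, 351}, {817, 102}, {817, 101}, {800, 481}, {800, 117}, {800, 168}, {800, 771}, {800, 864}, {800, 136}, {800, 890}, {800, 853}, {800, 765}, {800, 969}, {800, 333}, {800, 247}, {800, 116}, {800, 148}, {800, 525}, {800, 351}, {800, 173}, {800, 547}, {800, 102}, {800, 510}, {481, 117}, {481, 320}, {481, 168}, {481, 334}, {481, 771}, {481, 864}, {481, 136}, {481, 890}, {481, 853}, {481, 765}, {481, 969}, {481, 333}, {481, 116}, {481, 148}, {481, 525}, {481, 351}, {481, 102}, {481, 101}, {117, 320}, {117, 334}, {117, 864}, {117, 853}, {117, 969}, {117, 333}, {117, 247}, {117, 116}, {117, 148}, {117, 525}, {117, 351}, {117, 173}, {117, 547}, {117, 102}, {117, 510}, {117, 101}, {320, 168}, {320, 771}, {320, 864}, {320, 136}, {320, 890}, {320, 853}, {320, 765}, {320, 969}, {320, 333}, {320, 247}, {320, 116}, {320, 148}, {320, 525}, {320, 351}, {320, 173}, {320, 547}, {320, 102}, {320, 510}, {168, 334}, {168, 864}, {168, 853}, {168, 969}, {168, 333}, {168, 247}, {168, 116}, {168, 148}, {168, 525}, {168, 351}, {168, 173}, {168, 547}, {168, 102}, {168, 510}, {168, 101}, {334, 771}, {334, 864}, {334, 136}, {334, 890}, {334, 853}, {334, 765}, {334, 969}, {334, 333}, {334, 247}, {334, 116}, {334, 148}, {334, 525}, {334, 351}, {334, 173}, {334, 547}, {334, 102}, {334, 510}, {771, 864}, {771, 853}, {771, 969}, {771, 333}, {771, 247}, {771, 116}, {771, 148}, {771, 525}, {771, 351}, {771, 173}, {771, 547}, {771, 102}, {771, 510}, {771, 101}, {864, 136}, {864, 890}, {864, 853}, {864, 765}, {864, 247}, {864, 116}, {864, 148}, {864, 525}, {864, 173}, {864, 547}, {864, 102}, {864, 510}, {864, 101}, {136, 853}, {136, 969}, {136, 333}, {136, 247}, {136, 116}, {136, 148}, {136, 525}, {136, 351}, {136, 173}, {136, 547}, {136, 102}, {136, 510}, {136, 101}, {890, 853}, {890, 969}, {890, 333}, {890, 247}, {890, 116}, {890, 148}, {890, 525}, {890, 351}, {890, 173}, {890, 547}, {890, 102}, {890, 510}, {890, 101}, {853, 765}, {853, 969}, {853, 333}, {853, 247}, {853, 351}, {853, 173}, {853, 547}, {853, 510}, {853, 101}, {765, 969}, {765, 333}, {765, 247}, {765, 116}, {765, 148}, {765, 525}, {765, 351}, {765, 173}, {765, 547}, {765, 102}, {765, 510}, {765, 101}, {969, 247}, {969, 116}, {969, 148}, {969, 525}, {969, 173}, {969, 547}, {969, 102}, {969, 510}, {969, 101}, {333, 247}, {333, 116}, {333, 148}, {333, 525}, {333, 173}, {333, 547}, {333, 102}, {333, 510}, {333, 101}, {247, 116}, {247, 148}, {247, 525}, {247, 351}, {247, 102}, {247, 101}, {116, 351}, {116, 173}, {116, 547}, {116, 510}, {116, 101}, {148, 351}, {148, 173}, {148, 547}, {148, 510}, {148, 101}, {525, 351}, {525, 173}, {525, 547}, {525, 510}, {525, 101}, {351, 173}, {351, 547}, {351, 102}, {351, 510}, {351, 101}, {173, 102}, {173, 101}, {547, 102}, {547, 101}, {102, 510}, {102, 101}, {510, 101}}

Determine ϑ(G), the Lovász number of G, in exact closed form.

7

N(351) = {707, 795, 428, 599, 382, 401, 817, 800, 481, 117, 320, 168, 334, 771, 136, 890, 853, 765, 247, 116, 148, 525, 173, 547, 102, 510, 101}, |N(351)| = 27.
N(525) = {707, 795, 382, 401, 817, 800, 481, 117, 320, 168, 334, 771, 864, 136, 890, 765, 969, 333, 247, 351, 173, 547, 510, 101}, |N(525)| = 24.
deg(117) = 24; N(117) = {707, 795, 428, 599, 382, 817, 800, 481, 320, 334, 864, 853, 969, 333, 247, 116, 148, 525, 351, 173, 547, 102, 510, 101}.
deg(320) = 24; N(320) = {428, 599, 401, 817, 481, 117, 168, 771, 864, 136, 890, 853, 765, 969, 333, 247, 116, 148, 525, 351, 173, 547, 102, 510}.
K_{7,7,7,6,4} (perfect); ϑ(G) = α(G) = max{7,7,7,6,4} = 7.
ϑ(G) ≈ 7.000000000.
Check 7 ≤ 7 ≤ 7: collapsed.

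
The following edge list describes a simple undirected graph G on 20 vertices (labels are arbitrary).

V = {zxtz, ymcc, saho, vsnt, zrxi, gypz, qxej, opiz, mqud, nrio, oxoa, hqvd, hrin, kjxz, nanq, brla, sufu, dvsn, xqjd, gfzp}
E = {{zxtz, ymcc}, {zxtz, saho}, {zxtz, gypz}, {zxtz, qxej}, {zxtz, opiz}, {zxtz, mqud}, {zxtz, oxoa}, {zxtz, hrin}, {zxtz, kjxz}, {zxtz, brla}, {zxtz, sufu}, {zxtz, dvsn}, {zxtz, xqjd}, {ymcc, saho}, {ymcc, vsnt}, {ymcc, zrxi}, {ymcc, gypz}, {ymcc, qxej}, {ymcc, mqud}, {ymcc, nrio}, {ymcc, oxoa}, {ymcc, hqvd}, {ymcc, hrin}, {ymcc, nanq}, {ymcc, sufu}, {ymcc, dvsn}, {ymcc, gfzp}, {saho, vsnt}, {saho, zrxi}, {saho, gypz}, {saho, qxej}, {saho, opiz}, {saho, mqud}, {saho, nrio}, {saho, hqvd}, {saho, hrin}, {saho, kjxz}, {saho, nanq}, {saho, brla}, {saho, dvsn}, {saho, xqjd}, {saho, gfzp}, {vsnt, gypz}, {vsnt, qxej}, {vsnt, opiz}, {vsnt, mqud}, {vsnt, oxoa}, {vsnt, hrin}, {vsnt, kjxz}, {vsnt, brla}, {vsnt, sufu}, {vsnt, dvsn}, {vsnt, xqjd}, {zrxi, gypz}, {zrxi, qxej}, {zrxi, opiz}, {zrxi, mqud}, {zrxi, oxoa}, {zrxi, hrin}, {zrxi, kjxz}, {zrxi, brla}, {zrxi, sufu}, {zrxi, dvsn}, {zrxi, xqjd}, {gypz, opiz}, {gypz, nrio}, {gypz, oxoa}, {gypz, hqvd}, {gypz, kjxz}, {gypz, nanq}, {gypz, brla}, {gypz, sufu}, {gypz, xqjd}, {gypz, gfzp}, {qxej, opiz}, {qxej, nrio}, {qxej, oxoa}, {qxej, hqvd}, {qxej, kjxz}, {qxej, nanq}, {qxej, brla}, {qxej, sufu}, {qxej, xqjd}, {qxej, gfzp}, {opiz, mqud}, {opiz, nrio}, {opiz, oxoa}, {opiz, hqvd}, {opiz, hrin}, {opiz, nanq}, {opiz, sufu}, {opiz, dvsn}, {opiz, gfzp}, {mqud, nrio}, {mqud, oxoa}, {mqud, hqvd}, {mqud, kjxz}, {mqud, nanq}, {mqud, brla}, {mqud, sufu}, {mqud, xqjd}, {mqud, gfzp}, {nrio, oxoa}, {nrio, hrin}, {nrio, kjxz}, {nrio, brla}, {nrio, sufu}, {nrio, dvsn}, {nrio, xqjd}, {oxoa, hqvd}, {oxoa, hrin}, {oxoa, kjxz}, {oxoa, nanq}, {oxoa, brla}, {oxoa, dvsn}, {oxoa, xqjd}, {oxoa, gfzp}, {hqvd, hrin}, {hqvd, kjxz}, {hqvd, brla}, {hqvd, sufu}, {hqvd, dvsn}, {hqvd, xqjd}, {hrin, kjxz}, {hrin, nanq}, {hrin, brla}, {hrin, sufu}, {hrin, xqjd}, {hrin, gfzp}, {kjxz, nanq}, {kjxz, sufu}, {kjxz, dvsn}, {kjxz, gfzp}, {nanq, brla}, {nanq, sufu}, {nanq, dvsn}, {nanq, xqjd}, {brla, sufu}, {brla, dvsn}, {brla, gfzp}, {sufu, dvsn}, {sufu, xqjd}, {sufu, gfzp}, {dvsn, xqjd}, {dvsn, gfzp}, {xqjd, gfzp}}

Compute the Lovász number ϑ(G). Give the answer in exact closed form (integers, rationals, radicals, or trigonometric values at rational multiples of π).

7

Vertex zxtz has 13 neighbors: ymcc, saho, gypz, qxej, opiz, mqud, oxoa, hrin, kjxz, brla, sufu, dvsn, xqjd.
deg(oxoa) = 17; N(oxoa) = {zxtz, ymcc, vsnt, zrxi, gypz, qxej, opiz, mqud, nrio, hqvd, hrin, kjxz, nanq, brla, dvsn, xqjd, gfzp}.
Vertex opiz has 15 neighbors: zxtz, saho, vsnt, zrxi, gypz, qxej, mqud, nrio, oxoa, hqvd, hrin, nanq, sufu, dvsn, gfzp.
N(ymcc) = {zxtz, saho, vsnt, zrxi, gypz, qxej, mqud, nrio, oxoa, hqvd, hrin, nanq, sufu, dvsn, gfzp}, |N(ymcc)| = 15.
Complete 4-partite, parts [7, 5, 5, 3]: perfect, ϑ = α = 7.
≈ 7.000000000 (to 9 d.p.).
7 ≤ 7 ≤ 7: collapsed.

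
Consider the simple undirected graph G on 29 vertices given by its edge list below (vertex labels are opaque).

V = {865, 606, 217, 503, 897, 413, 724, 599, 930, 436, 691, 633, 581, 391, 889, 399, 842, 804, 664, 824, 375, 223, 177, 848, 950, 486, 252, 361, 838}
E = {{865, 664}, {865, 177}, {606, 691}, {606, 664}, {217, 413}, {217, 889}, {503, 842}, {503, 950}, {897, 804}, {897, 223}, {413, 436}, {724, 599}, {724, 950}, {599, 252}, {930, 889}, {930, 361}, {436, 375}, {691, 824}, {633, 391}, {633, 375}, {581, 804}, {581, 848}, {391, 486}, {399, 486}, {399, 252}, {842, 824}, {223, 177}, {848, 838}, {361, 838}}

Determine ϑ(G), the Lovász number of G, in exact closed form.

29*cos(pi/29)/(cos(pi/29) + 1)

N(436) = {413, 375}, |N(436)| = 2.
Vertex 724 has 2 neighbors: 599, 950.
deg(848) = 2; N(848) = {581, 838}.
Vertex 375 has 2 neighbors: 436, 633.
deg(v) = 2 for all v (|V|=29); a single 29-cycle (edge-transitive).
A has 15 distinct eigenvalues ≈ [2.0, 1.95324, 1.81515, 1.59219, 1.29477, 0.93682, 0.53506, 0.10828, -0.32356, -0.74028, -1.12237, -1.45199, -1.71371, -1.89531, -1.98828].
Lovász (edge-transitive): ϑ = −29·(-2*cos(pi/29))/((2)−(-2*cos(pi/29))) = 29*cos(pi/29)/(cos(pi/29) + 1).
≈ 14.45737526 (to 8 d.p.).
14 ≤ 29*cos(pi/29)/(cos(pi/29) + 1) ≤ 15: both strict.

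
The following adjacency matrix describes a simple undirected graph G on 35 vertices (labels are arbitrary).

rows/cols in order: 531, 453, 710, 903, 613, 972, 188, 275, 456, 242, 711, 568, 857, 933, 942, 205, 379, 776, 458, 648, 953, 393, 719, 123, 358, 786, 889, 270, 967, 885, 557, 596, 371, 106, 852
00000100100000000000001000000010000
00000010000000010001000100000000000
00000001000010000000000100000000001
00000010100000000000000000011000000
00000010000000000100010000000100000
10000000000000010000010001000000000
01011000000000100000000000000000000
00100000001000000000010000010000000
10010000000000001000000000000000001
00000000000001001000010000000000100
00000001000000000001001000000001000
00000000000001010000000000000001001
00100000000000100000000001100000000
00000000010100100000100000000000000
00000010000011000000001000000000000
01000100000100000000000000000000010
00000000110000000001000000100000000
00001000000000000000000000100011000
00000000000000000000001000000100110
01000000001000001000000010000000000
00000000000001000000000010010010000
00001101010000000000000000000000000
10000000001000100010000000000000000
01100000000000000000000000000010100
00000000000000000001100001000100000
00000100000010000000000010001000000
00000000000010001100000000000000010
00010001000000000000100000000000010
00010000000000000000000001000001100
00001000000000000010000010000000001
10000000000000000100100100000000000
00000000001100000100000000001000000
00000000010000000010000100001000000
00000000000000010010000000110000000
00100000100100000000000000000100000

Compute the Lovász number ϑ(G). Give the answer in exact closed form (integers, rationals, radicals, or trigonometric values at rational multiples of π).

15

deg(531) = 4; N(531) = {972, 456, 719, 557}.
Vertex 557 has 4 neighbors: 531, 776, 953, 123.
deg(596) = 4; N(596) = {711, 568, 776, 967}.
deg(857) = 4; N(857) = {710, 942, 786, 889}.
Every vertex has degree 4 (N=35); Kneser-type, 3-subsets of [7].
spec(A) ≈ [4.0, 2.0, -1.0, -3.0] (distinct, 6 d.p.).
λ_max=4, λ_min=-3; ϑ = −35·λ_min/(λ_max−λ_min) = 15.
= 15.0000000… (decimal).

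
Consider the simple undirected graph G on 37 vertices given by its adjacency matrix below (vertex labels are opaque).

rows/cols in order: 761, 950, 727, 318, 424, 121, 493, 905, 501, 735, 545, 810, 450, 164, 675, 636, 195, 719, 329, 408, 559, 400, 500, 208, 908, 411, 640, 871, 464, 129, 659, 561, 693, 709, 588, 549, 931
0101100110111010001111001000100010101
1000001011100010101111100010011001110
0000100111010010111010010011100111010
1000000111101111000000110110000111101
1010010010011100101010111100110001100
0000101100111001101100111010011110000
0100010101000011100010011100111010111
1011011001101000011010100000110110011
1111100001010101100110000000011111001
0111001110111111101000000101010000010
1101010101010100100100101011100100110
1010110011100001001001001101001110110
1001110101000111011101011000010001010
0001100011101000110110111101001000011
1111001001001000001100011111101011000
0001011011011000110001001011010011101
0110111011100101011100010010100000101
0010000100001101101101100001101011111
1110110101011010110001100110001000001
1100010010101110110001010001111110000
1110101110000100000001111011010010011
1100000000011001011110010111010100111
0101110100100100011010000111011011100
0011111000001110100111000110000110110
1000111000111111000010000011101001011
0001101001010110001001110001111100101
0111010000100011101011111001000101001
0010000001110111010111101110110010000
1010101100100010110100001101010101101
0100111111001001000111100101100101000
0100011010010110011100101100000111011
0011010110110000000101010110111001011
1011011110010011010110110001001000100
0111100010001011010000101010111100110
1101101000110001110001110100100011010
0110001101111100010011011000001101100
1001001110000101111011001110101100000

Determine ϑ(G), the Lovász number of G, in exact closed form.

sqrt(37)

deg(719) = 18; N(719) = {727, 905, 450, 164, 636, 195, 329, 408, 400, 500, 871, 464, 659, 693, 709, 588, 549, 931}.
N(950) = {761, 493, 501, 735, 545, 675, 195, 329, 408, 559, 400, 500, 640, 129, 659, 709, 588, 549}, |N(950)| = 18.
Vertex 810 has 18 neighbors: 761, 727, 424, 121, 501, 735, 545, 636, 329, 400, 908, 411, 871, 659, 561, 693, 588, 549.
Vertex 675 has 18 neighbors: 761, 950, 727, 318, 493, 735, 450, 329, 408, 208, 908, 411, 640, 871, 464, 659, 693, 709.
Every vertex has degree 18 (N=37); Paley(37): SR with (k,λ,μ)=(18,8,9).
A has 3 distinct eigenvalues ≈ [18.0, 2.541381, -3.541381].
Lovász (edge-transitive): ϑ = −37·(-sqrt(37)/2 - 1/2)/((18)−(-sqrt(37)/2 - 1/2)) = sqrt(37).
Numerically 6.082762530.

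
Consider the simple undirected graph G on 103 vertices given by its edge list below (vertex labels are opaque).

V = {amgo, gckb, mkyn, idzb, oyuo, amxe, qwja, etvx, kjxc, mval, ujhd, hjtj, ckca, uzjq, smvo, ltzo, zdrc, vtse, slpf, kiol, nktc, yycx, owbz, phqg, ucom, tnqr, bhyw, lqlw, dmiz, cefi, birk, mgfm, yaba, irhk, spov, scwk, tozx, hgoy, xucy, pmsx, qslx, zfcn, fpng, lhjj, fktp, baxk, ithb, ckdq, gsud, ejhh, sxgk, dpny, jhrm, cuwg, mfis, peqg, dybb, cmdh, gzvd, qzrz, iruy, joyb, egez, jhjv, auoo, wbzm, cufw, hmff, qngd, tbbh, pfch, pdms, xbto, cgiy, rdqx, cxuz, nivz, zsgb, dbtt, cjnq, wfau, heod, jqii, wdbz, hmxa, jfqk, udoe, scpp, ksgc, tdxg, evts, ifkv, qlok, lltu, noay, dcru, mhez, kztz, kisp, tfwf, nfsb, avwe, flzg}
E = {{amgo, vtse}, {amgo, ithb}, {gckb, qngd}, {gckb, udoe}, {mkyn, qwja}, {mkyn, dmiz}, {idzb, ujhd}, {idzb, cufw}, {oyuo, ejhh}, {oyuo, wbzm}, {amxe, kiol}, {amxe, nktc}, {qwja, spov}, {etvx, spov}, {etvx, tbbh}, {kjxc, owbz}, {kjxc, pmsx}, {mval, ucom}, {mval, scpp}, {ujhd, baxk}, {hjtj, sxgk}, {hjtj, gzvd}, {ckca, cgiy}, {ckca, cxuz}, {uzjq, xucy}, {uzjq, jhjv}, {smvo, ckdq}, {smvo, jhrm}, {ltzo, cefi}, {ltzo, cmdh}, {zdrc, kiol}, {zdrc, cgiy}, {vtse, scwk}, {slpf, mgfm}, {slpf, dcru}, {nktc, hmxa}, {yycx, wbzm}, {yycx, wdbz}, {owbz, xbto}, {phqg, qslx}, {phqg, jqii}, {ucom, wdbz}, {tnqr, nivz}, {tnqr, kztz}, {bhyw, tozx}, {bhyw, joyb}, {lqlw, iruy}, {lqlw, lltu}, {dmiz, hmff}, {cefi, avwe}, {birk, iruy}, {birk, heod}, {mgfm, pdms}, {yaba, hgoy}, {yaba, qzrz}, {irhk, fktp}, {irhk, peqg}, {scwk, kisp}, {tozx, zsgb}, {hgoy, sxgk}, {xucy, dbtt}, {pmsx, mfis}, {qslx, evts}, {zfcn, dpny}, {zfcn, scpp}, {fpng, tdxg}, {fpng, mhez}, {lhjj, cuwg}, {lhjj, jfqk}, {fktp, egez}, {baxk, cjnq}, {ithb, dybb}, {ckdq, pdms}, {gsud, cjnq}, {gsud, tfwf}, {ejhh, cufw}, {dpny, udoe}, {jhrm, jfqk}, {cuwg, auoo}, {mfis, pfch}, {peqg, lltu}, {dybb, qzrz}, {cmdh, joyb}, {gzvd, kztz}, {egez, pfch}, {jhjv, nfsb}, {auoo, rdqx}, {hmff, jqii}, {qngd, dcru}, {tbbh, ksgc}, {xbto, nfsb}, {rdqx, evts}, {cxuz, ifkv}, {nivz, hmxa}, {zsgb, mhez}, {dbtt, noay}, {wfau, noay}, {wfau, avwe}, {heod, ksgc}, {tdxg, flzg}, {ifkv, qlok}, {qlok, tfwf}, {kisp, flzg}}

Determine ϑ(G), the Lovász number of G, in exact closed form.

103*cos(pi/103)/(cos(pi/103) + 1)

N(rdqx) = {auoo, evts}, |N(rdqx)| = 2.
Vertex phqg has 2 neighbors: qslx, jqii.
Vertex kjxc has 2 neighbors: owbz, pmsx.
Vertex baxk has 2 neighbors: ujhd, cjnq.
103-vertex 2-regular graph: a single 103-cycle (edge-transitive).
The 52 distinct eigenvalues: [2.0, 1.9963, 1.9851, 1.9666, 1.9408, 1.9077, 1.8675, 1.8204, 1.7665, 1.7061, 1.6393, 1.5664, 1.4876, 1.4034, 1.3139, 1.2195, 1.1206, 1.0176, 0.9107, 0.8004, 0.6872, 0.5714, 0.4535, 0.3339, 0.2131, 0.0915, -0.0305, -0.1524, -0.2736, -0.3939, -0.5127, -0.6296, -0.7442, -0.856, -0.9646, -1.0696, -1.1706, -1.2673, -1.3593, -1.4462, -1.5277, -1.6036, -1.6735, -1.7371, -1.7943, -1.8448, -1.8885, -1.9251, -1.9546, -1.9768, -1.9916, -1.9991].
ϑ = −N·λ_min/(λ_max−λ_min) = −103·(-2*cos(pi/103))/(2−(-2*cos(pi/103))) = 103*cos(pi/103)/(cos(pi/103) + 1).
= 51.48802047… (decimal).
α=51, χ(Ḡ)=52; ϑ=103*cos(pi/103)/(cos(pi/103) + 1) lies between (both strict).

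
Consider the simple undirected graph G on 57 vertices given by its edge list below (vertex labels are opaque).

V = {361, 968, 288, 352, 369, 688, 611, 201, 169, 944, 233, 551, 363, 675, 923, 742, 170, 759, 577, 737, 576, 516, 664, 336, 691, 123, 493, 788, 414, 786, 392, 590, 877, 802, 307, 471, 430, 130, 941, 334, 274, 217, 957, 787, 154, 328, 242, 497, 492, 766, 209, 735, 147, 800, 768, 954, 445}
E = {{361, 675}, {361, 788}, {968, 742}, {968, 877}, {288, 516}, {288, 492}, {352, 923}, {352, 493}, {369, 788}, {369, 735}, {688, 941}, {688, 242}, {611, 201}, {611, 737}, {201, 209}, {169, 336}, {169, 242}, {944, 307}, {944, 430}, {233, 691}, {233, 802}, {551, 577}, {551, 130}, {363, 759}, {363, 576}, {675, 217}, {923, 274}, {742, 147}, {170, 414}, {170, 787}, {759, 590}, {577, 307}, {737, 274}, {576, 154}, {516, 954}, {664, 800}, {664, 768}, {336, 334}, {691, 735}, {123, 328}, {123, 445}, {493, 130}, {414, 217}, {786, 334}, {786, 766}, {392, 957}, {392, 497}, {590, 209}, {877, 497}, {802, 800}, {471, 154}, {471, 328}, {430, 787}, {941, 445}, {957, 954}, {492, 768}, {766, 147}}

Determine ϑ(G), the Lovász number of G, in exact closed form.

57*cos(pi/57)/(cos(pi/57) + 1)

N(611) = {201, 737}, |N(611)| = 2.
deg(802) = 2; N(802) = {233, 800}.
N(242) = {688, 169}, |N(242)| = 2.
deg(392) = 2; N(392) = {957, 497}.
Every vertex has degree 2 (N=57); connected 2-regular on 57 ⇒ C_{57}.
spec(A) ≈ [2.0, 1.988, 1.952, 1.892, 1.809, 1.704, 1.578, 1.434, 1.271, 1.094, 0.903, 0.701, 0.491, 0.275, 0.055, -0.165, -0.383, -0.597, -0.803, -1.0, -1.184, -1.355, -1.508, -1.644, -1.759, -1.853, -1.925, -1.973, -1.997] (distinct, 3 d.p.).
Lovász: ϑ = −57(-2*cos(pi/57))/(2+-(-1)*2*cos(pi/57)) = 57*cos(pi/57)/(cos(pi/57) + 1).
Numerically 28.4783452.
Sandwich: α(G)=28 ≤ ϑ(G)=57*cos(pi/57)/(cos(pi/57) + 1) ≤ χ(Ḡ)=29 (both strict).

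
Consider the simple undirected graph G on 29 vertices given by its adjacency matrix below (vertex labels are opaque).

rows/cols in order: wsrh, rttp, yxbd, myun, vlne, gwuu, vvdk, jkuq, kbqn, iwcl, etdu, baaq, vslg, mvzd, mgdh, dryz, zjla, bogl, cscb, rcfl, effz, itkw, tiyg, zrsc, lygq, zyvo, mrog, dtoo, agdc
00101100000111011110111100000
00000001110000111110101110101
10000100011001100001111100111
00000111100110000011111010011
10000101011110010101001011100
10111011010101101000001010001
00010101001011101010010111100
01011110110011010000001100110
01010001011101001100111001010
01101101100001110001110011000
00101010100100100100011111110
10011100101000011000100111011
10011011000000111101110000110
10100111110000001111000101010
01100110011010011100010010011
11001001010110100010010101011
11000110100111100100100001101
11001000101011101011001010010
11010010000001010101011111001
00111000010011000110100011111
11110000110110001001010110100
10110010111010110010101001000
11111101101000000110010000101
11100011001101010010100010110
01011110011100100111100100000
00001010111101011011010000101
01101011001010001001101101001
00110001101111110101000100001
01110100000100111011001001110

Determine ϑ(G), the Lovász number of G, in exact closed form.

N(zrsc) = {wsrh, rttp, yxbd, vvdk, jkuq, etdu, baaq, mvzd, dryz, cscb, effz, lygq, mrog, dtoo}, |N(zrsc)| = 14.
deg(effz) = 14; N(effz) = {wsrh, rttp, yxbd, myun, kbqn, iwcl, baaq, vslg, zjla, rcfl, itkw, zrsc, lygq, mrog}.
deg(agdc) = 14; N(agdc) = {rttp, yxbd, myun, gwuu, baaq, mgdh, dryz, zjla, cscb, rcfl, tiyg, zyvo, mrog, dtoo}.
deg(etdu) = 14; N(etdu) = {yxbd, vlne, vvdk, kbqn, baaq, mgdh, bogl, itkw, tiyg, zrsc, lygq, zyvo, mrog, dtoo}.
deg(v) = 14 for all v (|V|=29); SR(29,14,6,7) — a Paley graph.
Distinct eigenvalues (to 4 d.p.): [14.0, 2.1926, -3.1926].
λ_max=14, λ_min=-sqrt(29)/2 - 1/2; ϑ = −29·λ_min/(λ_max−λ_min) = sqrt(29).
ϑ(G) ≈ 5.38516481.

sqrt(29)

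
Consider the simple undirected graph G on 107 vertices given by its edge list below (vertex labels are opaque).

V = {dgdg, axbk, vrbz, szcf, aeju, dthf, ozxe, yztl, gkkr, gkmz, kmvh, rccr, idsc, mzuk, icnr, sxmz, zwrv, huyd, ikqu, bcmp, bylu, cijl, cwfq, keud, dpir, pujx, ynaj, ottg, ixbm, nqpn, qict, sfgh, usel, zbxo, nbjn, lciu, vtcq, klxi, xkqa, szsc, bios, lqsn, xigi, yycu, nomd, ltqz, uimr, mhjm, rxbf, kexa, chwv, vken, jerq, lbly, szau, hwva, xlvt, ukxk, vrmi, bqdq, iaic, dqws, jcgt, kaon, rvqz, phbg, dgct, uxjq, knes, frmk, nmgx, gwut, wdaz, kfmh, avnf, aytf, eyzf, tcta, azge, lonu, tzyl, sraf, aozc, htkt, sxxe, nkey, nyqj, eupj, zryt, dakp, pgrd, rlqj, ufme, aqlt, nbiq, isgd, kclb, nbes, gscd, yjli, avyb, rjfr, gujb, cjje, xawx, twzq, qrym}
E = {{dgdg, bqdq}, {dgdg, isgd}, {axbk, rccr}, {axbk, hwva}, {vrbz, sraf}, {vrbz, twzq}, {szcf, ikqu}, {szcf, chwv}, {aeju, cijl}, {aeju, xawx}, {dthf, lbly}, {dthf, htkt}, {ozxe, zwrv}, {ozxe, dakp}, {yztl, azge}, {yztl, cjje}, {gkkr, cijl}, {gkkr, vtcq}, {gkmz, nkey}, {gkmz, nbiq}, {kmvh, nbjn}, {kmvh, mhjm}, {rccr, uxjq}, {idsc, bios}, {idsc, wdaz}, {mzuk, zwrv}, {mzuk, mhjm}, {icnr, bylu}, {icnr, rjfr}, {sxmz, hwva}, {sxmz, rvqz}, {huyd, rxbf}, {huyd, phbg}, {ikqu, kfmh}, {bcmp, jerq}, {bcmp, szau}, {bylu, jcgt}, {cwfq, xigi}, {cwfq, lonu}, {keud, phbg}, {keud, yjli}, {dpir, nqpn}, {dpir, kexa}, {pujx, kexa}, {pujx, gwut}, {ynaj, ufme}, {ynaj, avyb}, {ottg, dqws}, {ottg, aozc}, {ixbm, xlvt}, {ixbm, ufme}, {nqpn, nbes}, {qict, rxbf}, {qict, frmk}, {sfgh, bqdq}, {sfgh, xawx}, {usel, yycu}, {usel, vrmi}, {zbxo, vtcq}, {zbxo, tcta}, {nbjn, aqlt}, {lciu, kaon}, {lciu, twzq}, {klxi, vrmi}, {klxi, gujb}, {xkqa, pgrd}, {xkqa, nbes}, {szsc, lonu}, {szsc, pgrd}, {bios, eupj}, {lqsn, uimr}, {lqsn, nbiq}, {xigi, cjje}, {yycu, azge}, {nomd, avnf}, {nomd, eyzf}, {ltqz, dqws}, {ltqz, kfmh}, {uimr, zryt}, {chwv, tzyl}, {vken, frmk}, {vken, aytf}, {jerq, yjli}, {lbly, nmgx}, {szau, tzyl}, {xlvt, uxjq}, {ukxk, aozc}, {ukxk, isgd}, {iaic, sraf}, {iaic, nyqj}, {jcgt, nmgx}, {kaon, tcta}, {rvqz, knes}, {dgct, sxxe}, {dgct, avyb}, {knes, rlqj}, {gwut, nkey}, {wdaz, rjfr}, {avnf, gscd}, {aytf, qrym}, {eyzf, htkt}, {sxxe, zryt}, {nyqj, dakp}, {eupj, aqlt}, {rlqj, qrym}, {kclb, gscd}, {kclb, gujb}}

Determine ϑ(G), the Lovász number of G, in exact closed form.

107*cos(pi/107)/(cos(pi/107) + 1)

N(kclb) = {gscd, gujb}, |N(kclb)| = 2.
N(vtcq) = {gkkr, zbxo}, |N(vtcq)| = 2.
Vertex aozc has 2 neighbors: ottg, ukxk.
deg(rjfr) = 2; N(rjfr) = {icnr, wdaz}.
Regular of degree 2 on 107 vertices: connected 2-regular on 107 ⇒ C_{107}.
spec(A) ≈ [2.0, 1.996553, 1.986223, 1.969046, 1.945082, 1.914413, 1.877144, 1.833404, 1.783344, 1.727137, 1.664975, 1.597075, 1.523668, 1.44501, 1.36137, 1.273037, 1.180316, 1.083526, 0.983001, 0.879087, 0.772143, 0.662537, 0.550647, 0.43686, 0.321566, 0.205163, 0.088054, -0.02936, -0.146672, -0.263478, -0.379376, -0.493966, -0.606854, -0.717649, -0.825971, -0.931446, -1.033709, -1.132409, -1.227206, -1.317772, -1.403795, -1.484979, -1.561044, -1.631728, -1.696787, -1.755997, -1.809154, -1.856074, -1.896596, -1.930579, -1.957908, -1.978487, -1.992247, -1.999138] (distinct, 6 d.p.).
With N=107: ϑ(G) = 107·(-(-1)*2*cos(pi/107))/(2−(-2*cos(pi/107))) = 107*cos(pi/107)/(cos(pi/107) + 1).
≈ 53.488468 (to 6 d.p.).
Lovász sandwich 53 ≤ 107*cos(pi/107)/(cos(pi/107) + 1) ≤ 54: both strict.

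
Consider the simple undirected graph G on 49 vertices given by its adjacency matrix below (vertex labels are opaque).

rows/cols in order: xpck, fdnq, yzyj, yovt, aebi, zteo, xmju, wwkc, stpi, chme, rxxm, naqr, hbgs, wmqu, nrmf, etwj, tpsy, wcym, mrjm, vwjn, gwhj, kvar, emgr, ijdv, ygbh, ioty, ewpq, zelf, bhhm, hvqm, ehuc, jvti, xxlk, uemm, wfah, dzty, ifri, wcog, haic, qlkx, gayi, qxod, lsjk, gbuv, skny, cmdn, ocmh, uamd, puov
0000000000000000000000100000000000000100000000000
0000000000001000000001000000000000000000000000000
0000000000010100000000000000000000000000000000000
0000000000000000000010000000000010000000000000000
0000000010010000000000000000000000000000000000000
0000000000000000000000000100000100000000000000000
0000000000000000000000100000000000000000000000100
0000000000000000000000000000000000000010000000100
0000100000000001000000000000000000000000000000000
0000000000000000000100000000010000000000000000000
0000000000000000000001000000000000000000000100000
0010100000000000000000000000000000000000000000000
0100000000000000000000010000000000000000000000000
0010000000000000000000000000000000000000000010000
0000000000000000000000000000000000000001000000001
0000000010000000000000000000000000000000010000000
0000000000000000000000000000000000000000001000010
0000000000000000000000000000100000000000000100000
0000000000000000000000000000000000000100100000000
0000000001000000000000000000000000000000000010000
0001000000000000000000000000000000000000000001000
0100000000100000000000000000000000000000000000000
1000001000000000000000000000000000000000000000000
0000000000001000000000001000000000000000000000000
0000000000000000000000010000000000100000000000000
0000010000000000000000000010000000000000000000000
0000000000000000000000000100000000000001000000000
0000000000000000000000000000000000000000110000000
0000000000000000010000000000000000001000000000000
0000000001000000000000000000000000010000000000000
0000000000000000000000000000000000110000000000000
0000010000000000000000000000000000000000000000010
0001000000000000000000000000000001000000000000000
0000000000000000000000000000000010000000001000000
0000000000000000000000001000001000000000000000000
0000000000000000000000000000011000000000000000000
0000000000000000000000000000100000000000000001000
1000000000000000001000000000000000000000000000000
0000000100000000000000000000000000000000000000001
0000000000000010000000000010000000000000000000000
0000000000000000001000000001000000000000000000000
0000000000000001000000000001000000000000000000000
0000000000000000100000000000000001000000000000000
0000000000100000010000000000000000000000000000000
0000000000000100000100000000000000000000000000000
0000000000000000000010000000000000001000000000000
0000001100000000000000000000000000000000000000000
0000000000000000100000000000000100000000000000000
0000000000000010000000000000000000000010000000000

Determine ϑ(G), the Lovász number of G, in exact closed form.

49*cos(pi/49)/(cos(pi/49) + 1)

N(ocmh) = {xmju, wwkc}, |N(ocmh)| = 2.
Vertex rxxm has 2 neighbors: kvar, gbuv.
Vertex wfah has 2 neighbors: ygbh, ehuc.
deg(zelf) = 2; N(zelf) = {gayi, qxod}.
G on 49 vertices is 2-regular; this is C_{49}, the 49-cycle.
The 25 distinct eigenvalues: [2.0, 1.984, 1.935, 1.854, 1.743, 1.603, 1.437, 1.247, 1.037, 0.81, 0.569, 0.319, 0.064, -0.192, -0.445, -0.691, -0.925, -1.144, -1.345, -1.523, -1.676, -1.802, -1.898, -1.963, -1.996].
With N=49: ϑ(G) = 49·(-(-1)*2*cos(pi/49))/(2−(-2*cos(pi/49))) = 49*cos(pi/49)/(cos(pi/49) + 1).
Numerically 24.4748052.
Lovász sandwich 24 ≤ 49*cos(pi/49)/(cos(pi/49) + 1) ≤ 25: both strict.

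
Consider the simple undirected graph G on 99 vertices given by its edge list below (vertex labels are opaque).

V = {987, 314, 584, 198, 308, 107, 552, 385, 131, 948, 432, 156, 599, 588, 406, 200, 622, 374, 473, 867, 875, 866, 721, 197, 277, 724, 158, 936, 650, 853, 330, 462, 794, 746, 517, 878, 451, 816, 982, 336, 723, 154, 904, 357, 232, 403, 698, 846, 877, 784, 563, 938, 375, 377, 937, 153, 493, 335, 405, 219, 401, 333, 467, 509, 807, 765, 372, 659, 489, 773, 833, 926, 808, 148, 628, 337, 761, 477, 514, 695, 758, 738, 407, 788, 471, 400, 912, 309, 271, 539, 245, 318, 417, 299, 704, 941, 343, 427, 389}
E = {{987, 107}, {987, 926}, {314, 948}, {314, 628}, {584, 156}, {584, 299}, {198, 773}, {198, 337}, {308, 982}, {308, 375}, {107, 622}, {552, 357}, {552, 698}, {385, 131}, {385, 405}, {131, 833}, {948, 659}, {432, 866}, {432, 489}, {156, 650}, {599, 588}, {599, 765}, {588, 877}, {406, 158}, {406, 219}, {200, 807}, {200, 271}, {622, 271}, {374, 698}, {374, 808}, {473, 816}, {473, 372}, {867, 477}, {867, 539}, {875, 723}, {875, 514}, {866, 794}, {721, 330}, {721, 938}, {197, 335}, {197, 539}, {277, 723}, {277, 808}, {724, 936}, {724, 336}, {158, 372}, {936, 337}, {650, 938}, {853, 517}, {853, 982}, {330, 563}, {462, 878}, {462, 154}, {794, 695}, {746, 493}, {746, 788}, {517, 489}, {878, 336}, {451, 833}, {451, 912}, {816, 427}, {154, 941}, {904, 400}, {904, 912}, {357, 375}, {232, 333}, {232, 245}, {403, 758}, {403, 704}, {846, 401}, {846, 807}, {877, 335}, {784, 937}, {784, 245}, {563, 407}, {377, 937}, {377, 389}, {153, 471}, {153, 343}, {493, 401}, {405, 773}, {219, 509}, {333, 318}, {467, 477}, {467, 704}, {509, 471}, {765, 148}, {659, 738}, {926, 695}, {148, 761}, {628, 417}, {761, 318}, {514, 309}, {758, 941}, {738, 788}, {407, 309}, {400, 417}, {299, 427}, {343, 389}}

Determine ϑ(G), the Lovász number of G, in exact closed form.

99*cos(pi/99)/(cos(pi/99) + 1)

N(808) = {374, 277}, |N(808)| = 2.
N(401) = {846, 493}, |N(401)| = 2.
Vertex 588 has 2 neighbors: 599, 877.
deg(878) = 2; N(878) = {462, 336}.
Every vertex has degree 2 (N=99); connected 2-regular on 99 ⇒ C_{99}.
The 50 distinct eigenvalues: [2.0, 1.996, 1.9839, 1.9639, 1.9359, 1.9001, 1.8567, 1.8059, 1.7477, 1.6825, 1.6105, 1.5321, 1.4475, 1.357, 1.2611, 1.1601, 1.0545, 0.9445, 0.8308, 0.7138, 0.5938, 0.4715, 0.3473, 0.2217, 0.0952, -0.0317, -0.1585, -0.2846, -0.4096, -0.5329, -0.6541, -0.7727, -0.8881, -1.0, -1.1078, -1.2112, -1.3097, -1.4029, -1.4905, -1.5721, -1.6474, -1.716, -1.7777, -1.8322, -1.8794, -1.919, -1.9509, -1.9749, -1.9909, -1.999].
With N=99: ϑ(G) = 99·(-(-1)*2*cos(pi/99))/(2−(-2*cos(pi/99))) = 99*cos(pi/99)/(cos(pi/99) + 1).
Numerically 49.48754.
49 ≤ 99*cos(pi/99)/(cos(pi/99) + 1) ≤ 50: both strict.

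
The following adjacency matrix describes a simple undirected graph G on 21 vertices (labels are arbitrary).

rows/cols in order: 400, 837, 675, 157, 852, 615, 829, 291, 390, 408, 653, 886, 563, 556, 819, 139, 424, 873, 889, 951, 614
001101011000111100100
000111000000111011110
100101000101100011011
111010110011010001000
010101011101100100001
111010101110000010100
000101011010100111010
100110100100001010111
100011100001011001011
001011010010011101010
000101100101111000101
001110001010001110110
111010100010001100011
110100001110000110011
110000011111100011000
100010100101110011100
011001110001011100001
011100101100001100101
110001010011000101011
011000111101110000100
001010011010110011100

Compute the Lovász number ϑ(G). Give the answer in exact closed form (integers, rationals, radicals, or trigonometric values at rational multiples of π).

Vertex 424 has 10 neighbors: 837, 675, 615, 829, 291, 886, 556, 819, 139, 614.
N(390) = {400, 852, 615, 829, 886, 556, 819, 873, 951, 614}, |N(390)| = 10.
N(157) = {400, 837, 675, 852, 829, 291, 653, 886, 556, 873}, |N(157)| = 10.
deg(563) = 10; N(563) = {400, 837, 675, 852, 829, 653, 819, 139, 951, 614}.
deg(v) = 10 for all v (|V|=21); Kneser K(7,2) on C(7,2)=21 vertices.
The 3 distinct eigenvalues: [10.0, 1.0, -4.0].
Lovász (edge-transitive): ϑ = −21·(-4)/((10)−(-4)) = 6.
= 6.0000… (decimal).

6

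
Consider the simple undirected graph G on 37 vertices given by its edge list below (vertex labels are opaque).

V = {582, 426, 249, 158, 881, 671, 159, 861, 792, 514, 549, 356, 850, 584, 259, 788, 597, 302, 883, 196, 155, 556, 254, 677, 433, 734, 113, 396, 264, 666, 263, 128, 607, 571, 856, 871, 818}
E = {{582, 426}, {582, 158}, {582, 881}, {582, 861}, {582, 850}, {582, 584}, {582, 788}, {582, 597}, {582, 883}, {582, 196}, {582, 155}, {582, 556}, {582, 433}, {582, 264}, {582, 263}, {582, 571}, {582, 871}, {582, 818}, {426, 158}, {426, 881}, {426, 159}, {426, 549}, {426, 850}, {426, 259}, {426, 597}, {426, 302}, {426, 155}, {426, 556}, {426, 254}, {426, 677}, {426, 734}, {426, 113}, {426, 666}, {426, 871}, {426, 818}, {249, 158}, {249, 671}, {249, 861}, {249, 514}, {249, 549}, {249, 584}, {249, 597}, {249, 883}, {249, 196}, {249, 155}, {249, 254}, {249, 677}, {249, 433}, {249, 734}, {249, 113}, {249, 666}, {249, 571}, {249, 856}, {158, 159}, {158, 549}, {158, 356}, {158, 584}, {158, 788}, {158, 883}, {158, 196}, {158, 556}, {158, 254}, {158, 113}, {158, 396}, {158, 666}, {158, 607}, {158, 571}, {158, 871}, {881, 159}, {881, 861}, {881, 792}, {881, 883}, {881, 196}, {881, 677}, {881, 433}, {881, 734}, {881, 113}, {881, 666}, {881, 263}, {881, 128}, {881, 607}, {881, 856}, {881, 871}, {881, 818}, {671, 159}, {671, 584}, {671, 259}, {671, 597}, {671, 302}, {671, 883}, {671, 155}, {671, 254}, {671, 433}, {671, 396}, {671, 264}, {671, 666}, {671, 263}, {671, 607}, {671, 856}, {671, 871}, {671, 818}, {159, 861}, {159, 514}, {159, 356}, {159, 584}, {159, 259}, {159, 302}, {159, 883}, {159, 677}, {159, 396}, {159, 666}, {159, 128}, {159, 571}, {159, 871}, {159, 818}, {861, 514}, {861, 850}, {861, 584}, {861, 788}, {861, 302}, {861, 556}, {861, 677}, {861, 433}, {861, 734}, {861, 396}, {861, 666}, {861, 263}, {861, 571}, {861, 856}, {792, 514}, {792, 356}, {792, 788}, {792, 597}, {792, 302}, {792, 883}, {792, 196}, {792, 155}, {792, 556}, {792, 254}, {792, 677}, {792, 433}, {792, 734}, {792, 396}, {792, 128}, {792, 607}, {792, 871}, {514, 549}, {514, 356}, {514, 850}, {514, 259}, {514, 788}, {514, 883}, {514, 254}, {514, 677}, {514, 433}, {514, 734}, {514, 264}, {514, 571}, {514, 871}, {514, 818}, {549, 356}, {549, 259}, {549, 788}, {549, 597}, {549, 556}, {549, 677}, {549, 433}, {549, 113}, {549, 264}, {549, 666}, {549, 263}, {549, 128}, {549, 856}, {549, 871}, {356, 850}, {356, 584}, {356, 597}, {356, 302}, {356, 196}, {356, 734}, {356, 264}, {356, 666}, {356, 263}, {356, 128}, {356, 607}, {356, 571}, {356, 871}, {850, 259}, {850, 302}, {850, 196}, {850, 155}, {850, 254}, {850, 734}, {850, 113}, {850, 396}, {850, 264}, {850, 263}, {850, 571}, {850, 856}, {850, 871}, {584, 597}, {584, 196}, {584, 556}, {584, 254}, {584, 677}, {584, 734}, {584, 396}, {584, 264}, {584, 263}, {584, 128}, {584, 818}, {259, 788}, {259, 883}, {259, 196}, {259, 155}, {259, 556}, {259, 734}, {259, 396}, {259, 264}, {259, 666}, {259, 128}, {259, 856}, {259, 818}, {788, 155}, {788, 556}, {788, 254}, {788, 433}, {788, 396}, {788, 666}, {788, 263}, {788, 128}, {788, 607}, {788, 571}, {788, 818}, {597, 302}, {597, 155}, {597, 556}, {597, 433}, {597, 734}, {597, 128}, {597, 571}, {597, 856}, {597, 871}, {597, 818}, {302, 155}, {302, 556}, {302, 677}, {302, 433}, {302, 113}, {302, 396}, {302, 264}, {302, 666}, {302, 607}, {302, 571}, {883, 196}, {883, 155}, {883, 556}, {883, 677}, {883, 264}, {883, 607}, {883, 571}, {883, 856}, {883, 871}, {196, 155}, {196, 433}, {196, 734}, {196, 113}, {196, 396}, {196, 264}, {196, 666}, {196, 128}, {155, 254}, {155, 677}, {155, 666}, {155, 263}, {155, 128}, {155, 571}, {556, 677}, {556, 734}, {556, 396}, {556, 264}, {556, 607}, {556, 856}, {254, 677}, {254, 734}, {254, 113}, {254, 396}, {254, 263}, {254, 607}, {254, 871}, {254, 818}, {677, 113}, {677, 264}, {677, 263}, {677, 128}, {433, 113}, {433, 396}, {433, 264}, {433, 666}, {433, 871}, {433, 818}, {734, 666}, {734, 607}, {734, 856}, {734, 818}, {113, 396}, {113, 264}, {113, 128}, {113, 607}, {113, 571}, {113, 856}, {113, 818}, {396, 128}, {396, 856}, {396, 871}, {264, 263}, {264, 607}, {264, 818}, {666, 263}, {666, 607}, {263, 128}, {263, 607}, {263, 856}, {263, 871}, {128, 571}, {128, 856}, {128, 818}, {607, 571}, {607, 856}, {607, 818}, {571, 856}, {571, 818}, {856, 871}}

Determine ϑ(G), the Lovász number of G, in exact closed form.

sqrt(37)

deg(159) = 18; N(159) = {426, 158, 881, 671, 861, 514, 356, 584, 259, 302, 883, 677, 396, 666, 128, 571, 871, 818}.
N(263) = {582, 881, 671, 861, 549, 356, 850, 584, 788, 155, 254, 677, 264, 666, 128, 607, 856, 871}, |N(263)| = 18.
Vertex 871 has 18 neighbors: 582, 426, 158, 881, 671, 159, 792, 514, 549, 356, 850, 597, 883, 254, 433, 396, 263, 856.
N(671) = {249, 159, 584, 259, 597, 302, 883, 155, 254, 433, 396, 264, 666, 263, 607, 856, 871, 818}, |N(671)| = 18.
Regular of degree 18 on 37 vertices: Paley(37): SR with (k,λ,μ)=(18,8,9).
Distinct eigenvalues (to 6 d.p.): [18.0, 2.541381, -3.541381].
ϑ = −N·λ_min/(λ_max−λ_min) = −37·(-sqrt(37)/2 - 1/2)/(18−(-sqrt(37)/2 - 1/2)) = sqrt(37).
ϑ(G) ≈ 6.08276253.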